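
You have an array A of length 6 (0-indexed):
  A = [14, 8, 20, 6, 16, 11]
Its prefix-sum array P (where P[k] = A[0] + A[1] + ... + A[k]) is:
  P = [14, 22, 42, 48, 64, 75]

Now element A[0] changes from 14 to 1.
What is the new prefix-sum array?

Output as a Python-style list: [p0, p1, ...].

Change: A[0] 14 -> 1, delta = -13
P[k] for k < 0: unchanged (A[0] not included)
P[k] for k >= 0: shift by delta = -13
  P[0] = 14 + -13 = 1
  P[1] = 22 + -13 = 9
  P[2] = 42 + -13 = 29
  P[3] = 48 + -13 = 35
  P[4] = 64 + -13 = 51
  P[5] = 75 + -13 = 62

Answer: [1, 9, 29, 35, 51, 62]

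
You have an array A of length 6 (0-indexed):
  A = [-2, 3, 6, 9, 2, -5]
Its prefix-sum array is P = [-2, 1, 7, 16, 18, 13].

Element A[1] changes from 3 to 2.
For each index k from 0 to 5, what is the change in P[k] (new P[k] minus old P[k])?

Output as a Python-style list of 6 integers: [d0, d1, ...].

Answer: [0, -1, -1, -1, -1, -1]

Derivation:
Element change: A[1] 3 -> 2, delta = -1
For k < 1: P[k] unchanged, delta_P[k] = 0
For k >= 1: P[k] shifts by exactly -1
Delta array: [0, -1, -1, -1, -1, -1]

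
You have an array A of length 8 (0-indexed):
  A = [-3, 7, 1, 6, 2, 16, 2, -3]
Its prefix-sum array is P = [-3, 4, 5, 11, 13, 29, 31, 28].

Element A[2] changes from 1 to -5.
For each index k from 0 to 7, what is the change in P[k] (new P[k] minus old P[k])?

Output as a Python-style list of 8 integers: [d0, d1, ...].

Answer: [0, 0, -6, -6, -6, -6, -6, -6]

Derivation:
Element change: A[2] 1 -> -5, delta = -6
For k < 2: P[k] unchanged, delta_P[k] = 0
For k >= 2: P[k] shifts by exactly -6
Delta array: [0, 0, -6, -6, -6, -6, -6, -6]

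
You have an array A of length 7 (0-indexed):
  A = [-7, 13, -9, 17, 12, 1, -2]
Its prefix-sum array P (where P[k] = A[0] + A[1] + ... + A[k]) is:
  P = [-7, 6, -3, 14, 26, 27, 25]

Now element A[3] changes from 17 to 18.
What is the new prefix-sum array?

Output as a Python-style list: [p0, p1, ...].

Answer: [-7, 6, -3, 15, 27, 28, 26]

Derivation:
Change: A[3] 17 -> 18, delta = 1
P[k] for k < 3: unchanged (A[3] not included)
P[k] for k >= 3: shift by delta = 1
  P[0] = -7 + 0 = -7
  P[1] = 6 + 0 = 6
  P[2] = -3 + 0 = -3
  P[3] = 14 + 1 = 15
  P[4] = 26 + 1 = 27
  P[5] = 27 + 1 = 28
  P[6] = 25 + 1 = 26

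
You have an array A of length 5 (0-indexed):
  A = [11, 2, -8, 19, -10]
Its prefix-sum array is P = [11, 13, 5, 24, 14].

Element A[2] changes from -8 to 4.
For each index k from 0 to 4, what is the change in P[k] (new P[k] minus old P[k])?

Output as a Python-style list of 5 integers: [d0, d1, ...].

Element change: A[2] -8 -> 4, delta = 12
For k < 2: P[k] unchanged, delta_P[k] = 0
For k >= 2: P[k] shifts by exactly 12
Delta array: [0, 0, 12, 12, 12]

Answer: [0, 0, 12, 12, 12]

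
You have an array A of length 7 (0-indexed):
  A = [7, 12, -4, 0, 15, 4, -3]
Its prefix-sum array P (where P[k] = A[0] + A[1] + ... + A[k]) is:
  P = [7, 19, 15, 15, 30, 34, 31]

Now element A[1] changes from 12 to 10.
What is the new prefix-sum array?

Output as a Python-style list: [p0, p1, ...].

Answer: [7, 17, 13, 13, 28, 32, 29]

Derivation:
Change: A[1] 12 -> 10, delta = -2
P[k] for k < 1: unchanged (A[1] not included)
P[k] for k >= 1: shift by delta = -2
  P[0] = 7 + 0 = 7
  P[1] = 19 + -2 = 17
  P[2] = 15 + -2 = 13
  P[3] = 15 + -2 = 13
  P[4] = 30 + -2 = 28
  P[5] = 34 + -2 = 32
  P[6] = 31 + -2 = 29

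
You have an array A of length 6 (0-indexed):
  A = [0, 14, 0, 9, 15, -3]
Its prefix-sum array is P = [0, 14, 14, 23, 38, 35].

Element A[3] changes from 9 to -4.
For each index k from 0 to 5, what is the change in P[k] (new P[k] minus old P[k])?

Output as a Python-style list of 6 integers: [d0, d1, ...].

Answer: [0, 0, 0, -13, -13, -13]

Derivation:
Element change: A[3] 9 -> -4, delta = -13
For k < 3: P[k] unchanged, delta_P[k] = 0
For k >= 3: P[k] shifts by exactly -13
Delta array: [0, 0, 0, -13, -13, -13]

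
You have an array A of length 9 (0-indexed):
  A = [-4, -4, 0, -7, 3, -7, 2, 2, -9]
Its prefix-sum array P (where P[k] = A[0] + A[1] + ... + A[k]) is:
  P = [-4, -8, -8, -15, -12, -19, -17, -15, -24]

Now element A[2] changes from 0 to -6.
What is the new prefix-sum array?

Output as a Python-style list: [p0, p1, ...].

Answer: [-4, -8, -14, -21, -18, -25, -23, -21, -30]

Derivation:
Change: A[2] 0 -> -6, delta = -6
P[k] for k < 2: unchanged (A[2] not included)
P[k] for k >= 2: shift by delta = -6
  P[0] = -4 + 0 = -4
  P[1] = -8 + 0 = -8
  P[2] = -8 + -6 = -14
  P[3] = -15 + -6 = -21
  P[4] = -12 + -6 = -18
  P[5] = -19 + -6 = -25
  P[6] = -17 + -6 = -23
  P[7] = -15 + -6 = -21
  P[8] = -24 + -6 = -30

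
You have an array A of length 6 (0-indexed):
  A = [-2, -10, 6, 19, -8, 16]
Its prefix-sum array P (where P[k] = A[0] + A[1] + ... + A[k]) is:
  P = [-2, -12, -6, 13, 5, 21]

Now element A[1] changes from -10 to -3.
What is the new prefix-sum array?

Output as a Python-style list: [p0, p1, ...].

Change: A[1] -10 -> -3, delta = 7
P[k] for k < 1: unchanged (A[1] not included)
P[k] for k >= 1: shift by delta = 7
  P[0] = -2 + 0 = -2
  P[1] = -12 + 7 = -5
  P[2] = -6 + 7 = 1
  P[3] = 13 + 7 = 20
  P[4] = 5 + 7 = 12
  P[5] = 21 + 7 = 28

Answer: [-2, -5, 1, 20, 12, 28]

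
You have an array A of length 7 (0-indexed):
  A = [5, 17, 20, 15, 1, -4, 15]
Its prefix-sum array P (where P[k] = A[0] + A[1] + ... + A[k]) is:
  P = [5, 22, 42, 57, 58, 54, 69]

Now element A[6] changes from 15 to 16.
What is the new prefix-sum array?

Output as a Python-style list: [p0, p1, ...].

Answer: [5, 22, 42, 57, 58, 54, 70]

Derivation:
Change: A[6] 15 -> 16, delta = 1
P[k] for k < 6: unchanged (A[6] not included)
P[k] for k >= 6: shift by delta = 1
  P[0] = 5 + 0 = 5
  P[1] = 22 + 0 = 22
  P[2] = 42 + 0 = 42
  P[3] = 57 + 0 = 57
  P[4] = 58 + 0 = 58
  P[5] = 54 + 0 = 54
  P[6] = 69 + 1 = 70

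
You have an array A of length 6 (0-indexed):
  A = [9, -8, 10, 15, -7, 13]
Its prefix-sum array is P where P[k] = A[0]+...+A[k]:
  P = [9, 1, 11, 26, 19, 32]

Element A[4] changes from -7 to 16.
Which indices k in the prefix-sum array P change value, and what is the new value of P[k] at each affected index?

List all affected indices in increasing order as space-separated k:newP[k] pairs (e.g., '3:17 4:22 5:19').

Answer: 4:42 5:55

Derivation:
P[k] = A[0] + ... + A[k]
P[k] includes A[4] iff k >= 4
Affected indices: 4, 5, ..., 5; delta = 23
  P[4]: 19 + 23 = 42
  P[5]: 32 + 23 = 55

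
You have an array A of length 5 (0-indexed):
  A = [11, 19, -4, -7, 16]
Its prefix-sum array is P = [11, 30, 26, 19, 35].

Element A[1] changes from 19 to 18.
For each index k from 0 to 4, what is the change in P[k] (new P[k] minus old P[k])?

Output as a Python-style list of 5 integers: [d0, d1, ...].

Element change: A[1] 19 -> 18, delta = -1
For k < 1: P[k] unchanged, delta_P[k] = 0
For k >= 1: P[k] shifts by exactly -1
Delta array: [0, -1, -1, -1, -1]

Answer: [0, -1, -1, -1, -1]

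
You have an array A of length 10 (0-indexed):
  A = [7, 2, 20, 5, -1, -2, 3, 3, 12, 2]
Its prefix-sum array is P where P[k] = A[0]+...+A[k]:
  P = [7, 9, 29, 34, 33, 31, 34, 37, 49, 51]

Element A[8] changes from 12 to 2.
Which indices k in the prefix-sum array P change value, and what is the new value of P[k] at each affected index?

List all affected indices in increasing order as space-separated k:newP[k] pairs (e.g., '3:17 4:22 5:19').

Answer: 8:39 9:41

Derivation:
P[k] = A[0] + ... + A[k]
P[k] includes A[8] iff k >= 8
Affected indices: 8, 9, ..., 9; delta = -10
  P[8]: 49 + -10 = 39
  P[9]: 51 + -10 = 41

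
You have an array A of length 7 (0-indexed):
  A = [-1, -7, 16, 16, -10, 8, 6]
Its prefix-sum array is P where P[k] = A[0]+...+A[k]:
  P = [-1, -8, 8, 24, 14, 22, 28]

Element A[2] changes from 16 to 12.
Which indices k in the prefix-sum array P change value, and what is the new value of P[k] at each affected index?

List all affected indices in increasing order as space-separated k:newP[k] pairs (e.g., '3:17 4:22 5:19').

Answer: 2:4 3:20 4:10 5:18 6:24

Derivation:
P[k] = A[0] + ... + A[k]
P[k] includes A[2] iff k >= 2
Affected indices: 2, 3, ..., 6; delta = -4
  P[2]: 8 + -4 = 4
  P[3]: 24 + -4 = 20
  P[4]: 14 + -4 = 10
  P[5]: 22 + -4 = 18
  P[6]: 28 + -4 = 24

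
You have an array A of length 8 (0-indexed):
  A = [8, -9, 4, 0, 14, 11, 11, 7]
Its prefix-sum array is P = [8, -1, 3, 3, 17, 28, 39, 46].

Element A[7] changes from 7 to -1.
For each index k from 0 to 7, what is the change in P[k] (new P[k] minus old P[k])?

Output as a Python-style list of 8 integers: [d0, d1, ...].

Element change: A[7] 7 -> -1, delta = -8
For k < 7: P[k] unchanged, delta_P[k] = 0
For k >= 7: P[k] shifts by exactly -8
Delta array: [0, 0, 0, 0, 0, 0, 0, -8]

Answer: [0, 0, 0, 0, 0, 0, 0, -8]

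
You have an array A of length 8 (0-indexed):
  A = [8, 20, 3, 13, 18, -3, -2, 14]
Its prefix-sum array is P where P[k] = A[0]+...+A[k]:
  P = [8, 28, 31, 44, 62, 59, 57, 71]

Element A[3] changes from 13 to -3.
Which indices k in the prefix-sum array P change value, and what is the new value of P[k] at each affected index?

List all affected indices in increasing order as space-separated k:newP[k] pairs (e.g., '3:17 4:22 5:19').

P[k] = A[0] + ... + A[k]
P[k] includes A[3] iff k >= 3
Affected indices: 3, 4, ..., 7; delta = -16
  P[3]: 44 + -16 = 28
  P[4]: 62 + -16 = 46
  P[5]: 59 + -16 = 43
  P[6]: 57 + -16 = 41
  P[7]: 71 + -16 = 55

Answer: 3:28 4:46 5:43 6:41 7:55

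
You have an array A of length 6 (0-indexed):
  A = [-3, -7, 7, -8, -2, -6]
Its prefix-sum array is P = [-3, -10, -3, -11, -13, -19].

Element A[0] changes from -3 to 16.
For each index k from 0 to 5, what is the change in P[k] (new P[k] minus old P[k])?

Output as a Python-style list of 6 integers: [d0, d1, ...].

Answer: [19, 19, 19, 19, 19, 19]

Derivation:
Element change: A[0] -3 -> 16, delta = 19
For k < 0: P[k] unchanged, delta_P[k] = 0
For k >= 0: P[k] shifts by exactly 19
Delta array: [19, 19, 19, 19, 19, 19]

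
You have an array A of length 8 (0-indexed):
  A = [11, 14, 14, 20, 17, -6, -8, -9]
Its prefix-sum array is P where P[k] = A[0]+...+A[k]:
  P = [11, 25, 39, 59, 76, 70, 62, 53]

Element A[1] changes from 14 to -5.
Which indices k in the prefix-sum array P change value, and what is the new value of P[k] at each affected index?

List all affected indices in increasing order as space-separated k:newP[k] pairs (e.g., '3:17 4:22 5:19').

P[k] = A[0] + ... + A[k]
P[k] includes A[1] iff k >= 1
Affected indices: 1, 2, ..., 7; delta = -19
  P[1]: 25 + -19 = 6
  P[2]: 39 + -19 = 20
  P[3]: 59 + -19 = 40
  P[4]: 76 + -19 = 57
  P[5]: 70 + -19 = 51
  P[6]: 62 + -19 = 43
  P[7]: 53 + -19 = 34

Answer: 1:6 2:20 3:40 4:57 5:51 6:43 7:34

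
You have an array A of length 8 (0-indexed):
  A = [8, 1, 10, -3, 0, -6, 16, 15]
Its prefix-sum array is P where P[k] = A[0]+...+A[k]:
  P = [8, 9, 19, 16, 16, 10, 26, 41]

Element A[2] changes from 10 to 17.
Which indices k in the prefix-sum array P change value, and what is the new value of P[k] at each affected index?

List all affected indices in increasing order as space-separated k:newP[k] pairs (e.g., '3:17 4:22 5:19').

Answer: 2:26 3:23 4:23 5:17 6:33 7:48

Derivation:
P[k] = A[0] + ... + A[k]
P[k] includes A[2] iff k >= 2
Affected indices: 2, 3, ..., 7; delta = 7
  P[2]: 19 + 7 = 26
  P[3]: 16 + 7 = 23
  P[4]: 16 + 7 = 23
  P[5]: 10 + 7 = 17
  P[6]: 26 + 7 = 33
  P[7]: 41 + 7 = 48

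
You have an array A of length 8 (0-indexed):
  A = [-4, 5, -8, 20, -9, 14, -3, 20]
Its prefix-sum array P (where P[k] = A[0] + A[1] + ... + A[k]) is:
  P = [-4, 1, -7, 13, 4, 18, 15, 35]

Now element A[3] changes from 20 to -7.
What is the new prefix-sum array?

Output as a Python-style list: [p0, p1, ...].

Answer: [-4, 1, -7, -14, -23, -9, -12, 8]

Derivation:
Change: A[3] 20 -> -7, delta = -27
P[k] for k < 3: unchanged (A[3] not included)
P[k] for k >= 3: shift by delta = -27
  P[0] = -4 + 0 = -4
  P[1] = 1 + 0 = 1
  P[2] = -7 + 0 = -7
  P[3] = 13 + -27 = -14
  P[4] = 4 + -27 = -23
  P[5] = 18 + -27 = -9
  P[6] = 15 + -27 = -12
  P[7] = 35 + -27 = 8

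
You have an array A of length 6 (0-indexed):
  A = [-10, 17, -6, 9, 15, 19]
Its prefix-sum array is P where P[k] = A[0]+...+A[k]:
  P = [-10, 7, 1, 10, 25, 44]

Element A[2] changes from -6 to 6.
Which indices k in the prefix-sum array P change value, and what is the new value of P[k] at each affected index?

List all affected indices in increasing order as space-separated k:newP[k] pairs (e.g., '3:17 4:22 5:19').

Answer: 2:13 3:22 4:37 5:56

Derivation:
P[k] = A[0] + ... + A[k]
P[k] includes A[2] iff k >= 2
Affected indices: 2, 3, ..., 5; delta = 12
  P[2]: 1 + 12 = 13
  P[3]: 10 + 12 = 22
  P[4]: 25 + 12 = 37
  P[5]: 44 + 12 = 56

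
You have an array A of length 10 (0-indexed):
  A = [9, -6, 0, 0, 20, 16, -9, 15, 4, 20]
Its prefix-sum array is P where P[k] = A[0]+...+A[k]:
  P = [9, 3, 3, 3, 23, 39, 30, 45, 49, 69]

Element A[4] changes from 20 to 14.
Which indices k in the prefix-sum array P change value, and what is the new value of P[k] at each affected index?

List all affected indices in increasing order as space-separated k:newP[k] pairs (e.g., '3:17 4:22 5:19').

P[k] = A[0] + ... + A[k]
P[k] includes A[4] iff k >= 4
Affected indices: 4, 5, ..., 9; delta = -6
  P[4]: 23 + -6 = 17
  P[5]: 39 + -6 = 33
  P[6]: 30 + -6 = 24
  P[7]: 45 + -6 = 39
  P[8]: 49 + -6 = 43
  P[9]: 69 + -6 = 63

Answer: 4:17 5:33 6:24 7:39 8:43 9:63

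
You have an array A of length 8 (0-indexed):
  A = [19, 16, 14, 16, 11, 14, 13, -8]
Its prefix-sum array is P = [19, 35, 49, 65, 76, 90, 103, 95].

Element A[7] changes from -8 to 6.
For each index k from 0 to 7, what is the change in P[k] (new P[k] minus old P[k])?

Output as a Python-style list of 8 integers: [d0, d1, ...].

Answer: [0, 0, 0, 0, 0, 0, 0, 14]

Derivation:
Element change: A[7] -8 -> 6, delta = 14
For k < 7: P[k] unchanged, delta_P[k] = 0
For k >= 7: P[k] shifts by exactly 14
Delta array: [0, 0, 0, 0, 0, 0, 0, 14]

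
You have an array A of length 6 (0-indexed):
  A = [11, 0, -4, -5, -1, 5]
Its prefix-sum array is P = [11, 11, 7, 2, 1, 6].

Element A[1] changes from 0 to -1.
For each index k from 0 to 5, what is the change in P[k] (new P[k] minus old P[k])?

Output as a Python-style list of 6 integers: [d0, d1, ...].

Answer: [0, -1, -1, -1, -1, -1]

Derivation:
Element change: A[1] 0 -> -1, delta = -1
For k < 1: P[k] unchanged, delta_P[k] = 0
For k >= 1: P[k] shifts by exactly -1
Delta array: [0, -1, -1, -1, -1, -1]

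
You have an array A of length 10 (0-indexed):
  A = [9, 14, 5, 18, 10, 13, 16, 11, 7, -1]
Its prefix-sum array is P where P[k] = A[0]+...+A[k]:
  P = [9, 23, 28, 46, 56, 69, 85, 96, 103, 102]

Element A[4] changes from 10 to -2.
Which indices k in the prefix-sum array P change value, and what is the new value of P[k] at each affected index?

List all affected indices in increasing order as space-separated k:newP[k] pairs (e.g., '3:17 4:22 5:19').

P[k] = A[0] + ... + A[k]
P[k] includes A[4] iff k >= 4
Affected indices: 4, 5, ..., 9; delta = -12
  P[4]: 56 + -12 = 44
  P[5]: 69 + -12 = 57
  P[6]: 85 + -12 = 73
  P[7]: 96 + -12 = 84
  P[8]: 103 + -12 = 91
  P[9]: 102 + -12 = 90

Answer: 4:44 5:57 6:73 7:84 8:91 9:90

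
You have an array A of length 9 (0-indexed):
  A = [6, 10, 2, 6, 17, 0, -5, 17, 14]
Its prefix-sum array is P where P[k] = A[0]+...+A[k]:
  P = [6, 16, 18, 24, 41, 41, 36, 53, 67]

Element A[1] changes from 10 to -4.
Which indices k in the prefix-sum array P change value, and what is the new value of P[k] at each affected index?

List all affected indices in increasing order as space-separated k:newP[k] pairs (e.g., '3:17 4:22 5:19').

P[k] = A[0] + ... + A[k]
P[k] includes A[1] iff k >= 1
Affected indices: 1, 2, ..., 8; delta = -14
  P[1]: 16 + -14 = 2
  P[2]: 18 + -14 = 4
  P[3]: 24 + -14 = 10
  P[4]: 41 + -14 = 27
  P[5]: 41 + -14 = 27
  P[6]: 36 + -14 = 22
  P[7]: 53 + -14 = 39
  P[8]: 67 + -14 = 53

Answer: 1:2 2:4 3:10 4:27 5:27 6:22 7:39 8:53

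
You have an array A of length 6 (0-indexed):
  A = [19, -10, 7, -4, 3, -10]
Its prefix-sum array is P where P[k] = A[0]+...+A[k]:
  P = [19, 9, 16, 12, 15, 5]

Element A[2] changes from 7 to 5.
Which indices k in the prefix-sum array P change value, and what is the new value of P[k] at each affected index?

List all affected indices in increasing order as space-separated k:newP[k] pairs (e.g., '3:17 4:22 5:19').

P[k] = A[0] + ... + A[k]
P[k] includes A[2] iff k >= 2
Affected indices: 2, 3, ..., 5; delta = -2
  P[2]: 16 + -2 = 14
  P[3]: 12 + -2 = 10
  P[4]: 15 + -2 = 13
  P[5]: 5 + -2 = 3

Answer: 2:14 3:10 4:13 5:3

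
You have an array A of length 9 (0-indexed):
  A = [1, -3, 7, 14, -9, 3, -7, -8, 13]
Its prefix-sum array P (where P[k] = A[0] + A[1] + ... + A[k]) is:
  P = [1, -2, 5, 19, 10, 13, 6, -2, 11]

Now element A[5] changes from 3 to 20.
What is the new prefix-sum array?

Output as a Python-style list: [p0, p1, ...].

Change: A[5] 3 -> 20, delta = 17
P[k] for k < 5: unchanged (A[5] not included)
P[k] for k >= 5: shift by delta = 17
  P[0] = 1 + 0 = 1
  P[1] = -2 + 0 = -2
  P[2] = 5 + 0 = 5
  P[3] = 19 + 0 = 19
  P[4] = 10 + 0 = 10
  P[5] = 13 + 17 = 30
  P[6] = 6 + 17 = 23
  P[7] = -2 + 17 = 15
  P[8] = 11 + 17 = 28

Answer: [1, -2, 5, 19, 10, 30, 23, 15, 28]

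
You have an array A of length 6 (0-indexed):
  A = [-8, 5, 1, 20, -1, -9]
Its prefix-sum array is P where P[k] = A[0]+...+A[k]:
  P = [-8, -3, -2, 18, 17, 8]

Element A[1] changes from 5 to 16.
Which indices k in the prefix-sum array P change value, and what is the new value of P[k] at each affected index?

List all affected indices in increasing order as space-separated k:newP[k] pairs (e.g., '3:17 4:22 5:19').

P[k] = A[0] + ... + A[k]
P[k] includes A[1] iff k >= 1
Affected indices: 1, 2, ..., 5; delta = 11
  P[1]: -3 + 11 = 8
  P[2]: -2 + 11 = 9
  P[3]: 18 + 11 = 29
  P[4]: 17 + 11 = 28
  P[5]: 8 + 11 = 19

Answer: 1:8 2:9 3:29 4:28 5:19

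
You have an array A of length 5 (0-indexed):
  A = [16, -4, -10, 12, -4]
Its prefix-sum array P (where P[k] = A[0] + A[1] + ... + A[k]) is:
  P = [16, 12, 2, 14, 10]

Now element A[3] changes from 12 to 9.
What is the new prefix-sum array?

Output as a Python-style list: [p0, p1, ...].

Change: A[3] 12 -> 9, delta = -3
P[k] for k < 3: unchanged (A[3] not included)
P[k] for k >= 3: shift by delta = -3
  P[0] = 16 + 0 = 16
  P[1] = 12 + 0 = 12
  P[2] = 2 + 0 = 2
  P[3] = 14 + -3 = 11
  P[4] = 10 + -3 = 7

Answer: [16, 12, 2, 11, 7]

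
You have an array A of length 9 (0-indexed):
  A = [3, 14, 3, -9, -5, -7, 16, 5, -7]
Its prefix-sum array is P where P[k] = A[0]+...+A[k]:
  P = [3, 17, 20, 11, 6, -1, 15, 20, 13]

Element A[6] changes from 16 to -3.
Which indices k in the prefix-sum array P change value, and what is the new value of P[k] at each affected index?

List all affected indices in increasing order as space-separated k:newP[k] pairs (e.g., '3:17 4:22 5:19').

Answer: 6:-4 7:1 8:-6

Derivation:
P[k] = A[0] + ... + A[k]
P[k] includes A[6] iff k >= 6
Affected indices: 6, 7, ..., 8; delta = -19
  P[6]: 15 + -19 = -4
  P[7]: 20 + -19 = 1
  P[8]: 13 + -19 = -6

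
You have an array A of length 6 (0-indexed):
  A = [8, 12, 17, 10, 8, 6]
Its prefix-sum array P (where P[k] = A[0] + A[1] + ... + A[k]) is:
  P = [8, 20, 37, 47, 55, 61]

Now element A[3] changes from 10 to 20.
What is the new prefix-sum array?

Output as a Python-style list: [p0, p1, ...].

Answer: [8, 20, 37, 57, 65, 71]

Derivation:
Change: A[3] 10 -> 20, delta = 10
P[k] for k < 3: unchanged (A[3] not included)
P[k] for k >= 3: shift by delta = 10
  P[0] = 8 + 0 = 8
  P[1] = 20 + 0 = 20
  P[2] = 37 + 0 = 37
  P[3] = 47 + 10 = 57
  P[4] = 55 + 10 = 65
  P[5] = 61 + 10 = 71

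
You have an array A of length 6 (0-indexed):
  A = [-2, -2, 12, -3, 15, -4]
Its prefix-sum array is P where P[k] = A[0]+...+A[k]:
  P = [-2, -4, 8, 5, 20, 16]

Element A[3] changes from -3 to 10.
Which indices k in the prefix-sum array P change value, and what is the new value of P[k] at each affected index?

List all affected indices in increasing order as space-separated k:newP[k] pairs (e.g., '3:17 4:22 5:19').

Answer: 3:18 4:33 5:29

Derivation:
P[k] = A[0] + ... + A[k]
P[k] includes A[3] iff k >= 3
Affected indices: 3, 4, ..., 5; delta = 13
  P[3]: 5 + 13 = 18
  P[4]: 20 + 13 = 33
  P[5]: 16 + 13 = 29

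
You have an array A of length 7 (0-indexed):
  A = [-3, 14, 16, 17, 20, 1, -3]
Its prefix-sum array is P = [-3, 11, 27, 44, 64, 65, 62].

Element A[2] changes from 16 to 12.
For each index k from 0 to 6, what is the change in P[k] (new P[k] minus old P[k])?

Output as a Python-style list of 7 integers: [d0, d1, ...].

Answer: [0, 0, -4, -4, -4, -4, -4]

Derivation:
Element change: A[2] 16 -> 12, delta = -4
For k < 2: P[k] unchanged, delta_P[k] = 0
For k >= 2: P[k] shifts by exactly -4
Delta array: [0, 0, -4, -4, -4, -4, -4]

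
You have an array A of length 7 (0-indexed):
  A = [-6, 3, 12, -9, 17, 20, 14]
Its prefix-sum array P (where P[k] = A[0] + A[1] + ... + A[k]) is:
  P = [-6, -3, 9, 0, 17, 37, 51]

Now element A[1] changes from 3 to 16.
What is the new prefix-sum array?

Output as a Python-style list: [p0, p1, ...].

Answer: [-6, 10, 22, 13, 30, 50, 64]

Derivation:
Change: A[1] 3 -> 16, delta = 13
P[k] for k < 1: unchanged (A[1] not included)
P[k] for k >= 1: shift by delta = 13
  P[0] = -6 + 0 = -6
  P[1] = -3 + 13 = 10
  P[2] = 9 + 13 = 22
  P[3] = 0 + 13 = 13
  P[4] = 17 + 13 = 30
  P[5] = 37 + 13 = 50
  P[6] = 51 + 13 = 64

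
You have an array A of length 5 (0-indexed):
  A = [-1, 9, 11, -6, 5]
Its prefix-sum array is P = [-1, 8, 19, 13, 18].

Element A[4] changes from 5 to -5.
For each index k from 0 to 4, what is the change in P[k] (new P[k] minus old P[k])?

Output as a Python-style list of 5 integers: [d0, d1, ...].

Answer: [0, 0, 0, 0, -10]

Derivation:
Element change: A[4] 5 -> -5, delta = -10
For k < 4: P[k] unchanged, delta_P[k] = 0
For k >= 4: P[k] shifts by exactly -10
Delta array: [0, 0, 0, 0, -10]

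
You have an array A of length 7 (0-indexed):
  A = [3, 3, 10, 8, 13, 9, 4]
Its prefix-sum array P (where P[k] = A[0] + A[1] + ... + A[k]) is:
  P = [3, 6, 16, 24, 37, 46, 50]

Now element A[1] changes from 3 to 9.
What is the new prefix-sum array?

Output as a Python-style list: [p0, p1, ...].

Change: A[1] 3 -> 9, delta = 6
P[k] for k < 1: unchanged (A[1] not included)
P[k] for k >= 1: shift by delta = 6
  P[0] = 3 + 0 = 3
  P[1] = 6 + 6 = 12
  P[2] = 16 + 6 = 22
  P[3] = 24 + 6 = 30
  P[4] = 37 + 6 = 43
  P[5] = 46 + 6 = 52
  P[6] = 50 + 6 = 56

Answer: [3, 12, 22, 30, 43, 52, 56]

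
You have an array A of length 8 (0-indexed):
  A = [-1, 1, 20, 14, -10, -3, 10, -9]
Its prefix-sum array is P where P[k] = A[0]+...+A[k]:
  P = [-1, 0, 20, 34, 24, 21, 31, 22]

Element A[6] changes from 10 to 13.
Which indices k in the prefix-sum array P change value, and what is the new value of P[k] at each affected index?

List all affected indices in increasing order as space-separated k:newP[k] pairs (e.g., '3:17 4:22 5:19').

Answer: 6:34 7:25

Derivation:
P[k] = A[0] + ... + A[k]
P[k] includes A[6] iff k >= 6
Affected indices: 6, 7, ..., 7; delta = 3
  P[6]: 31 + 3 = 34
  P[7]: 22 + 3 = 25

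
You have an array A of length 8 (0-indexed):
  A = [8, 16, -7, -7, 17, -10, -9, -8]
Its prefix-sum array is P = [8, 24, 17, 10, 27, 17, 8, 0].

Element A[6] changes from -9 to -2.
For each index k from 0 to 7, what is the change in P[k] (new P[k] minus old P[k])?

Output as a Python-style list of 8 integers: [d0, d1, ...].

Answer: [0, 0, 0, 0, 0, 0, 7, 7]

Derivation:
Element change: A[6] -9 -> -2, delta = 7
For k < 6: P[k] unchanged, delta_P[k] = 0
For k >= 6: P[k] shifts by exactly 7
Delta array: [0, 0, 0, 0, 0, 0, 7, 7]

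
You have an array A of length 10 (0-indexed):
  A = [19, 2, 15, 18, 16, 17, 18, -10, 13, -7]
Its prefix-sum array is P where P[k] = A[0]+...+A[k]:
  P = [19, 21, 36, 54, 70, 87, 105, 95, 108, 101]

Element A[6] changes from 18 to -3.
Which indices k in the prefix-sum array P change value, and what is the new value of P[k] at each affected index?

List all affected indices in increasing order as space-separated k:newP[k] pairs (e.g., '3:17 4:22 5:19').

P[k] = A[0] + ... + A[k]
P[k] includes A[6] iff k >= 6
Affected indices: 6, 7, ..., 9; delta = -21
  P[6]: 105 + -21 = 84
  P[7]: 95 + -21 = 74
  P[8]: 108 + -21 = 87
  P[9]: 101 + -21 = 80

Answer: 6:84 7:74 8:87 9:80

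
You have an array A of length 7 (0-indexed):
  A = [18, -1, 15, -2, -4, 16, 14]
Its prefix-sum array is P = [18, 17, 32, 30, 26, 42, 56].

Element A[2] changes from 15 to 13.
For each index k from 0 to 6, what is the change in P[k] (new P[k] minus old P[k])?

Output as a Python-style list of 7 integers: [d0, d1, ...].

Answer: [0, 0, -2, -2, -2, -2, -2]

Derivation:
Element change: A[2] 15 -> 13, delta = -2
For k < 2: P[k] unchanged, delta_P[k] = 0
For k >= 2: P[k] shifts by exactly -2
Delta array: [0, 0, -2, -2, -2, -2, -2]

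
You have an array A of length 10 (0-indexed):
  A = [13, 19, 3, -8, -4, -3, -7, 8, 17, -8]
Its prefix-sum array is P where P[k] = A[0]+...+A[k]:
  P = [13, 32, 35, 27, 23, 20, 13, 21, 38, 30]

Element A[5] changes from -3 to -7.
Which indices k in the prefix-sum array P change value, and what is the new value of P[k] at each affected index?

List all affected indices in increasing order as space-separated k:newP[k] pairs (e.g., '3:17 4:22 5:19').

P[k] = A[0] + ... + A[k]
P[k] includes A[5] iff k >= 5
Affected indices: 5, 6, ..., 9; delta = -4
  P[5]: 20 + -4 = 16
  P[6]: 13 + -4 = 9
  P[7]: 21 + -4 = 17
  P[8]: 38 + -4 = 34
  P[9]: 30 + -4 = 26

Answer: 5:16 6:9 7:17 8:34 9:26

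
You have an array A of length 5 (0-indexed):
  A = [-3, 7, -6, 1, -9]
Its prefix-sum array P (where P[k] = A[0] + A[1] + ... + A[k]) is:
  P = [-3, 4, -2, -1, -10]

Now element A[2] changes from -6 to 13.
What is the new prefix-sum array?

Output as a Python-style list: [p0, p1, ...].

Answer: [-3, 4, 17, 18, 9]

Derivation:
Change: A[2] -6 -> 13, delta = 19
P[k] for k < 2: unchanged (A[2] not included)
P[k] for k >= 2: shift by delta = 19
  P[0] = -3 + 0 = -3
  P[1] = 4 + 0 = 4
  P[2] = -2 + 19 = 17
  P[3] = -1 + 19 = 18
  P[4] = -10 + 19 = 9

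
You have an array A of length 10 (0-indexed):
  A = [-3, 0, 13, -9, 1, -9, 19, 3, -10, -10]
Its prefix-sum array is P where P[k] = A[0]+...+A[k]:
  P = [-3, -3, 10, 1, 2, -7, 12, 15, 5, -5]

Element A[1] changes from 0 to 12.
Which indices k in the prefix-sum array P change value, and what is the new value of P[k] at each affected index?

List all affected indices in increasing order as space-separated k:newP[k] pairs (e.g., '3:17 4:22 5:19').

P[k] = A[0] + ... + A[k]
P[k] includes A[1] iff k >= 1
Affected indices: 1, 2, ..., 9; delta = 12
  P[1]: -3 + 12 = 9
  P[2]: 10 + 12 = 22
  P[3]: 1 + 12 = 13
  P[4]: 2 + 12 = 14
  P[5]: -7 + 12 = 5
  P[6]: 12 + 12 = 24
  P[7]: 15 + 12 = 27
  P[8]: 5 + 12 = 17
  P[9]: -5 + 12 = 7

Answer: 1:9 2:22 3:13 4:14 5:5 6:24 7:27 8:17 9:7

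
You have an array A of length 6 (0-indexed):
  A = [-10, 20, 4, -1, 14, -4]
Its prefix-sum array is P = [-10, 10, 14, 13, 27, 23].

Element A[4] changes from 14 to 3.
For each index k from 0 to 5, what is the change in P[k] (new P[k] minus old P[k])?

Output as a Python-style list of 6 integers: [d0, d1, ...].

Element change: A[4] 14 -> 3, delta = -11
For k < 4: P[k] unchanged, delta_P[k] = 0
For k >= 4: P[k] shifts by exactly -11
Delta array: [0, 0, 0, 0, -11, -11]

Answer: [0, 0, 0, 0, -11, -11]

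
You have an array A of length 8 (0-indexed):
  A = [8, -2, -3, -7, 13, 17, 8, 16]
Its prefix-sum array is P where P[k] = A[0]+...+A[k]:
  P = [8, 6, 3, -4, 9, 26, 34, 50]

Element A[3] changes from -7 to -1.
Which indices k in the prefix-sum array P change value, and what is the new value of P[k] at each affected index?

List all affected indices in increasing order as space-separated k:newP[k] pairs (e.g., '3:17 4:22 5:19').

Answer: 3:2 4:15 5:32 6:40 7:56

Derivation:
P[k] = A[0] + ... + A[k]
P[k] includes A[3] iff k >= 3
Affected indices: 3, 4, ..., 7; delta = 6
  P[3]: -4 + 6 = 2
  P[4]: 9 + 6 = 15
  P[5]: 26 + 6 = 32
  P[6]: 34 + 6 = 40
  P[7]: 50 + 6 = 56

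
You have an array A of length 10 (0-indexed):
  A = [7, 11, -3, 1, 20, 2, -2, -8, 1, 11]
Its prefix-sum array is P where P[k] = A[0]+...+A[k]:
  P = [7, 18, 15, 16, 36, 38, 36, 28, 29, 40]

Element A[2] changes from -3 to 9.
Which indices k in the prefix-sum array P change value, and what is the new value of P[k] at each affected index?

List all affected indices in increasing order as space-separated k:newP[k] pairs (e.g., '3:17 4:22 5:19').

Answer: 2:27 3:28 4:48 5:50 6:48 7:40 8:41 9:52

Derivation:
P[k] = A[0] + ... + A[k]
P[k] includes A[2] iff k >= 2
Affected indices: 2, 3, ..., 9; delta = 12
  P[2]: 15 + 12 = 27
  P[3]: 16 + 12 = 28
  P[4]: 36 + 12 = 48
  P[5]: 38 + 12 = 50
  P[6]: 36 + 12 = 48
  P[7]: 28 + 12 = 40
  P[8]: 29 + 12 = 41
  P[9]: 40 + 12 = 52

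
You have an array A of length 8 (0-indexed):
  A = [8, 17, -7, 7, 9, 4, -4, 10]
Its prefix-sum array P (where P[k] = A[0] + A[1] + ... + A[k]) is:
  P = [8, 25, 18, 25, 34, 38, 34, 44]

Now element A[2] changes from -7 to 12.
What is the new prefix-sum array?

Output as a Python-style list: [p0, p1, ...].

Answer: [8, 25, 37, 44, 53, 57, 53, 63]

Derivation:
Change: A[2] -7 -> 12, delta = 19
P[k] for k < 2: unchanged (A[2] not included)
P[k] for k >= 2: shift by delta = 19
  P[0] = 8 + 0 = 8
  P[1] = 25 + 0 = 25
  P[2] = 18 + 19 = 37
  P[3] = 25 + 19 = 44
  P[4] = 34 + 19 = 53
  P[5] = 38 + 19 = 57
  P[6] = 34 + 19 = 53
  P[7] = 44 + 19 = 63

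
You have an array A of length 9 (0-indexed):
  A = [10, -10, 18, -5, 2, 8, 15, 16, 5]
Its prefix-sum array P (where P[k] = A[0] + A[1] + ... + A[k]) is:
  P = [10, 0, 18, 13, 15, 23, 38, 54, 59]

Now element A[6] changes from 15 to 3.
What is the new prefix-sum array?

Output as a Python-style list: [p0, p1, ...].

Change: A[6] 15 -> 3, delta = -12
P[k] for k < 6: unchanged (A[6] not included)
P[k] for k >= 6: shift by delta = -12
  P[0] = 10 + 0 = 10
  P[1] = 0 + 0 = 0
  P[2] = 18 + 0 = 18
  P[3] = 13 + 0 = 13
  P[4] = 15 + 0 = 15
  P[5] = 23 + 0 = 23
  P[6] = 38 + -12 = 26
  P[7] = 54 + -12 = 42
  P[8] = 59 + -12 = 47

Answer: [10, 0, 18, 13, 15, 23, 26, 42, 47]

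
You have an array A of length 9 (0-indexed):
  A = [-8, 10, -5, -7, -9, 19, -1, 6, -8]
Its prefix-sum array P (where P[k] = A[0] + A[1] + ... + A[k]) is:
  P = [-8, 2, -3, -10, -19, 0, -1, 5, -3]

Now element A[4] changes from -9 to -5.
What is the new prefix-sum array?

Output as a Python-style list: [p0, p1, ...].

Answer: [-8, 2, -3, -10, -15, 4, 3, 9, 1]

Derivation:
Change: A[4] -9 -> -5, delta = 4
P[k] for k < 4: unchanged (A[4] not included)
P[k] for k >= 4: shift by delta = 4
  P[0] = -8 + 0 = -8
  P[1] = 2 + 0 = 2
  P[2] = -3 + 0 = -3
  P[3] = -10 + 0 = -10
  P[4] = -19 + 4 = -15
  P[5] = 0 + 4 = 4
  P[6] = -1 + 4 = 3
  P[7] = 5 + 4 = 9
  P[8] = -3 + 4 = 1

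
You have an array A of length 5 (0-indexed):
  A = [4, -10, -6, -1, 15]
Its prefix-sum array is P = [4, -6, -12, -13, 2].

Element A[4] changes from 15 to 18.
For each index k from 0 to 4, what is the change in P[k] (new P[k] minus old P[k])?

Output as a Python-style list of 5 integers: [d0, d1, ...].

Element change: A[4] 15 -> 18, delta = 3
For k < 4: P[k] unchanged, delta_P[k] = 0
For k >= 4: P[k] shifts by exactly 3
Delta array: [0, 0, 0, 0, 3]

Answer: [0, 0, 0, 0, 3]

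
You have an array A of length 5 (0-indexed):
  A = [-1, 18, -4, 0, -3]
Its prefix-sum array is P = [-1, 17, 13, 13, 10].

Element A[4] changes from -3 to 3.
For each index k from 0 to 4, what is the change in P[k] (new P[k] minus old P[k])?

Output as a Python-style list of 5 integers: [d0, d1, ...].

Answer: [0, 0, 0, 0, 6]

Derivation:
Element change: A[4] -3 -> 3, delta = 6
For k < 4: P[k] unchanged, delta_P[k] = 0
For k >= 4: P[k] shifts by exactly 6
Delta array: [0, 0, 0, 0, 6]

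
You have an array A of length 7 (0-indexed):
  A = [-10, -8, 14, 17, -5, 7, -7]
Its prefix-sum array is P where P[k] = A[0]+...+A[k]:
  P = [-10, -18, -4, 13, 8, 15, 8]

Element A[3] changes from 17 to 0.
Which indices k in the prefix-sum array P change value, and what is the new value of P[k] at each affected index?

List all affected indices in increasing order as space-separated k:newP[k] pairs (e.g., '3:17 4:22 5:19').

Answer: 3:-4 4:-9 5:-2 6:-9

Derivation:
P[k] = A[0] + ... + A[k]
P[k] includes A[3] iff k >= 3
Affected indices: 3, 4, ..., 6; delta = -17
  P[3]: 13 + -17 = -4
  P[4]: 8 + -17 = -9
  P[5]: 15 + -17 = -2
  P[6]: 8 + -17 = -9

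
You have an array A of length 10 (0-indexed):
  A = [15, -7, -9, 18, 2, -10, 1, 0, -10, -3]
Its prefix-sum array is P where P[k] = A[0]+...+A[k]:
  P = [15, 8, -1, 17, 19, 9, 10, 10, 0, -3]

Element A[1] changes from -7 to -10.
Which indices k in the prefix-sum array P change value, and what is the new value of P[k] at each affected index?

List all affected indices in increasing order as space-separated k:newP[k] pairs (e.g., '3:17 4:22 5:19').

P[k] = A[0] + ... + A[k]
P[k] includes A[1] iff k >= 1
Affected indices: 1, 2, ..., 9; delta = -3
  P[1]: 8 + -3 = 5
  P[2]: -1 + -3 = -4
  P[3]: 17 + -3 = 14
  P[4]: 19 + -3 = 16
  P[5]: 9 + -3 = 6
  P[6]: 10 + -3 = 7
  P[7]: 10 + -3 = 7
  P[8]: 0 + -3 = -3
  P[9]: -3 + -3 = -6

Answer: 1:5 2:-4 3:14 4:16 5:6 6:7 7:7 8:-3 9:-6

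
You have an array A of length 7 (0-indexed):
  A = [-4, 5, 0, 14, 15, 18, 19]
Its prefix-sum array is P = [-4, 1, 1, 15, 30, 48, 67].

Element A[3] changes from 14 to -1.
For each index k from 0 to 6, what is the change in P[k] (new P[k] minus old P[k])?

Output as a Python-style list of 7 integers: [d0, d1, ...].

Answer: [0, 0, 0, -15, -15, -15, -15]

Derivation:
Element change: A[3] 14 -> -1, delta = -15
For k < 3: P[k] unchanged, delta_P[k] = 0
For k >= 3: P[k] shifts by exactly -15
Delta array: [0, 0, 0, -15, -15, -15, -15]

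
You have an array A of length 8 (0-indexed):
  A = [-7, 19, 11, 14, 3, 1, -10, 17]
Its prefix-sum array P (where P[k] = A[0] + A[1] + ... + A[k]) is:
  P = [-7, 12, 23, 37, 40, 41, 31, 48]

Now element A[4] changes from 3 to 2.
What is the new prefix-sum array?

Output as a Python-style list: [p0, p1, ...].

Answer: [-7, 12, 23, 37, 39, 40, 30, 47]

Derivation:
Change: A[4] 3 -> 2, delta = -1
P[k] for k < 4: unchanged (A[4] not included)
P[k] for k >= 4: shift by delta = -1
  P[0] = -7 + 0 = -7
  P[1] = 12 + 0 = 12
  P[2] = 23 + 0 = 23
  P[3] = 37 + 0 = 37
  P[4] = 40 + -1 = 39
  P[5] = 41 + -1 = 40
  P[6] = 31 + -1 = 30
  P[7] = 48 + -1 = 47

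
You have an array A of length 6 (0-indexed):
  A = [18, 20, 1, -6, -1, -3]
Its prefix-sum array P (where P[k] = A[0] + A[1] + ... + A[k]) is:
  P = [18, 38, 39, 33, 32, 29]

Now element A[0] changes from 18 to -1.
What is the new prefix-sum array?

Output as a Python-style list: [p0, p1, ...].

Answer: [-1, 19, 20, 14, 13, 10]

Derivation:
Change: A[0] 18 -> -1, delta = -19
P[k] for k < 0: unchanged (A[0] not included)
P[k] for k >= 0: shift by delta = -19
  P[0] = 18 + -19 = -1
  P[1] = 38 + -19 = 19
  P[2] = 39 + -19 = 20
  P[3] = 33 + -19 = 14
  P[4] = 32 + -19 = 13
  P[5] = 29 + -19 = 10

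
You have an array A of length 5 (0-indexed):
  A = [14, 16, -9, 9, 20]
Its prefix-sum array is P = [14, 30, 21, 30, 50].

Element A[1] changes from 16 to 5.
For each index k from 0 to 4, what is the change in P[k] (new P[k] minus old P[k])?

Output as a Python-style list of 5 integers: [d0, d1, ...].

Element change: A[1] 16 -> 5, delta = -11
For k < 1: P[k] unchanged, delta_P[k] = 0
For k >= 1: P[k] shifts by exactly -11
Delta array: [0, -11, -11, -11, -11]

Answer: [0, -11, -11, -11, -11]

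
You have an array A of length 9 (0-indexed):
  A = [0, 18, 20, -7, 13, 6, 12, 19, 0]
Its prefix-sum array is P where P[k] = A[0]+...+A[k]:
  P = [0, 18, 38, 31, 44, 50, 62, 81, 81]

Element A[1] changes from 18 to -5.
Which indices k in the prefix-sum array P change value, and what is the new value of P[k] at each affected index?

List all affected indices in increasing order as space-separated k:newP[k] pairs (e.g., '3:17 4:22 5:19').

Answer: 1:-5 2:15 3:8 4:21 5:27 6:39 7:58 8:58

Derivation:
P[k] = A[0] + ... + A[k]
P[k] includes A[1] iff k >= 1
Affected indices: 1, 2, ..., 8; delta = -23
  P[1]: 18 + -23 = -5
  P[2]: 38 + -23 = 15
  P[3]: 31 + -23 = 8
  P[4]: 44 + -23 = 21
  P[5]: 50 + -23 = 27
  P[6]: 62 + -23 = 39
  P[7]: 81 + -23 = 58
  P[8]: 81 + -23 = 58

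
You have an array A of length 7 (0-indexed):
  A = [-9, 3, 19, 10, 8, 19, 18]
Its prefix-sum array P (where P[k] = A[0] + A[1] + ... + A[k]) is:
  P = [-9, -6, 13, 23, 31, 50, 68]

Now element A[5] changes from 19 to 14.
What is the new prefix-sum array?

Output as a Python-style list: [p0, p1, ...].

Change: A[5] 19 -> 14, delta = -5
P[k] for k < 5: unchanged (A[5] not included)
P[k] for k >= 5: shift by delta = -5
  P[0] = -9 + 0 = -9
  P[1] = -6 + 0 = -6
  P[2] = 13 + 0 = 13
  P[3] = 23 + 0 = 23
  P[4] = 31 + 0 = 31
  P[5] = 50 + -5 = 45
  P[6] = 68 + -5 = 63

Answer: [-9, -6, 13, 23, 31, 45, 63]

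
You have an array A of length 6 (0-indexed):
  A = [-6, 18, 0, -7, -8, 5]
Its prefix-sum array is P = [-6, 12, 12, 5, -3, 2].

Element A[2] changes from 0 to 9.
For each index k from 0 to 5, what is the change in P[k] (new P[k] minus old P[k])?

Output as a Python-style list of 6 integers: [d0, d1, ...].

Answer: [0, 0, 9, 9, 9, 9]

Derivation:
Element change: A[2] 0 -> 9, delta = 9
For k < 2: P[k] unchanged, delta_P[k] = 0
For k >= 2: P[k] shifts by exactly 9
Delta array: [0, 0, 9, 9, 9, 9]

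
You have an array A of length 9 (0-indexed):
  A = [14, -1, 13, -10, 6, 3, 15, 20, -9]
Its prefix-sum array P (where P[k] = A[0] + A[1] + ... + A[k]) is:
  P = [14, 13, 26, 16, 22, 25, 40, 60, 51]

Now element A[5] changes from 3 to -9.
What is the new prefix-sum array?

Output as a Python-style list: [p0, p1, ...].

Change: A[5] 3 -> -9, delta = -12
P[k] for k < 5: unchanged (A[5] not included)
P[k] for k >= 5: shift by delta = -12
  P[0] = 14 + 0 = 14
  P[1] = 13 + 0 = 13
  P[2] = 26 + 0 = 26
  P[3] = 16 + 0 = 16
  P[4] = 22 + 0 = 22
  P[5] = 25 + -12 = 13
  P[6] = 40 + -12 = 28
  P[7] = 60 + -12 = 48
  P[8] = 51 + -12 = 39

Answer: [14, 13, 26, 16, 22, 13, 28, 48, 39]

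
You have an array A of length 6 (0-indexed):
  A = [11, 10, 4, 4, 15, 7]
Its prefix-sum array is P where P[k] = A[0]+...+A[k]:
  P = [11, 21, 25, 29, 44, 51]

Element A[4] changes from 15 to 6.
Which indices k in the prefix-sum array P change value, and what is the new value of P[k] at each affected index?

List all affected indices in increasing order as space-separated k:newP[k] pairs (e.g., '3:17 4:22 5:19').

P[k] = A[0] + ... + A[k]
P[k] includes A[4] iff k >= 4
Affected indices: 4, 5, ..., 5; delta = -9
  P[4]: 44 + -9 = 35
  P[5]: 51 + -9 = 42

Answer: 4:35 5:42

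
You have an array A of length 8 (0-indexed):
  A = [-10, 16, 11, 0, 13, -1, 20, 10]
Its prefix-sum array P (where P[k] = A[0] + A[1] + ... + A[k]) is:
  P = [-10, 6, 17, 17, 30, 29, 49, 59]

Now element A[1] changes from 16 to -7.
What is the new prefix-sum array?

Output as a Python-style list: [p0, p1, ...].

Change: A[1] 16 -> -7, delta = -23
P[k] for k < 1: unchanged (A[1] not included)
P[k] for k >= 1: shift by delta = -23
  P[0] = -10 + 0 = -10
  P[1] = 6 + -23 = -17
  P[2] = 17 + -23 = -6
  P[3] = 17 + -23 = -6
  P[4] = 30 + -23 = 7
  P[5] = 29 + -23 = 6
  P[6] = 49 + -23 = 26
  P[7] = 59 + -23 = 36

Answer: [-10, -17, -6, -6, 7, 6, 26, 36]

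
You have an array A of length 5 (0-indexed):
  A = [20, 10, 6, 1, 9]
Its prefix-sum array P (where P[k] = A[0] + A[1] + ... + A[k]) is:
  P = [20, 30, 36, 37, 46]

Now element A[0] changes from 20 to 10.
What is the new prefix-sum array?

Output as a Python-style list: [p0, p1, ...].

Answer: [10, 20, 26, 27, 36]

Derivation:
Change: A[0] 20 -> 10, delta = -10
P[k] for k < 0: unchanged (A[0] not included)
P[k] for k >= 0: shift by delta = -10
  P[0] = 20 + -10 = 10
  P[1] = 30 + -10 = 20
  P[2] = 36 + -10 = 26
  P[3] = 37 + -10 = 27
  P[4] = 46 + -10 = 36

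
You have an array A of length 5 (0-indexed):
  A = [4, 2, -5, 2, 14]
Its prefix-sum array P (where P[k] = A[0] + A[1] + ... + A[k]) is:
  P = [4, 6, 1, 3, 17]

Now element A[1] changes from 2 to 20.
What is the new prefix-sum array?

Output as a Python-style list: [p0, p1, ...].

Change: A[1] 2 -> 20, delta = 18
P[k] for k < 1: unchanged (A[1] not included)
P[k] for k >= 1: shift by delta = 18
  P[0] = 4 + 0 = 4
  P[1] = 6 + 18 = 24
  P[2] = 1 + 18 = 19
  P[3] = 3 + 18 = 21
  P[4] = 17 + 18 = 35

Answer: [4, 24, 19, 21, 35]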